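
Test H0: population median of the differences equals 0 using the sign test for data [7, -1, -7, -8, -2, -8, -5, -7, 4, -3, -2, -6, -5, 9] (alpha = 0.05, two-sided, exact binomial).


Step 1: Discard zero differences. Original n = 14; n_eff = number of nonzero differences = 14.
Nonzero differences (with sign): +7, -1, -7, -8, -2, -8, -5, -7, +4, -3, -2, -6, -5, +9
Step 2: Count signs: positive = 3, negative = 11.
Step 3: Under H0: P(positive) = 0.5, so the number of positives S ~ Bin(14, 0.5).
Step 4: Two-sided exact p-value = sum of Bin(14,0.5) probabilities at or below the observed probability = 0.057373.
Step 5: alpha = 0.05. fail to reject H0.

n_eff = 14, pos = 3, neg = 11, p = 0.057373, fail to reject H0.


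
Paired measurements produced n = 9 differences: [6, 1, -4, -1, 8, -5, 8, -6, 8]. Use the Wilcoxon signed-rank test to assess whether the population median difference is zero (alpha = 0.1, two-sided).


Step 1: Drop any zero differences (none here) and take |d_i|.
|d| = [6, 1, 4, 1, 8, 5, 8, 6, 8]
Step 2: Midrank |d_i| (ties get averaged ranks).
ranks: |6|->5.5, |1|->1.5, |4|->3, |1|->1.5, |8|->8, |5|->4, |8|->8, |6|->5.5, |8|->8
Step 3: Attach original signs; sum ranks with positive sign and with negative sign.
W+ = 5.5 + 1.5 + 8 + 8 + 8 = 31
W- = 3 + 1.5 + 4 + 5.5 = 14
(Check: W+ + W- = 45 should equal n(n+1)/2 = 45.)
Step 4: Test statistic W = min(W+, W-) = 14.
Step 5: Ties in |d|, so use the tie-corrected normal approximation.
        E[W] = n(n+1)/4 = 9*10/4 = 22.5.
        Tie groups: |d|=1 (t=2), |d|=6 (t=2), |d|=8 (t=3); sum(t^3 - t) = 36.
        Var[W] = n(n+1)(2n+1)/24 - sum(t^3-t)/48 = 1710/24 - 36/48 = 70.5.
        z = (W - E[W]) / sqrt(Var[W]) = (14 - 22.5) / 8.3964 = -1.0123.
        Two-sided p = 2*Phi(z) = 0.311378.
Step 6: alpha = 0.1. fail to reject H0.

W+ = 31, W- = 14, W = min = 14, p = 0.311378, fail to reject H0.


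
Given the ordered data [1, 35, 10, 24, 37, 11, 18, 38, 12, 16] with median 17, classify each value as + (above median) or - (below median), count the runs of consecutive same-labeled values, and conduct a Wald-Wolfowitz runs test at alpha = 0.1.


Step 1: Compute median = 17; label A = above, B = below.
Labels in order: BABAABAABB  (n_A = 5, n_B = 5)
Step 2: Count runs R = 7.
Step 3: Under H0 (random ordering), E[R] = 2*n_A*n_B/(n_A+n_B) + 1 = 2*5*5/10 + 1 = 6.0000.
        Var[R] = 2*n_A*n_B*(2*n_A*n_B - n_A - n_B) / ((n_A+n_B)^2 * (n_A+n_B-1)) = 2000/900 = 2.2222.
        SD[R] = 1.4907.
Step 4: Continuity-corrected z = (R - 0.5 - E[R]) / SD[R] = (7 - 0.5 - 6.0000) / 1.4907 = 0.3354.
Step 5: Two-sided p-value via normal approximation = 2*(1 - Phi(|z|)) = 0.737316.
Step 6: alpha = 0.1. fail to reject H0.

R = 7, z = 0.3354, p = 0.737316, fail to reject H0.


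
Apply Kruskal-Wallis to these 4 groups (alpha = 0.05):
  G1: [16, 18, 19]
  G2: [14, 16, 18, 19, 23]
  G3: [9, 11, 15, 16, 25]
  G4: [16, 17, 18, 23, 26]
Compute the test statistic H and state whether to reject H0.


Step 1: Combine all N = 18 observations and assign midranks.
sorted (value, group, rank): (9,G3,1), (11,G3,2), (14,G2,3), (15,G3,4), (16,G1,6.5), (16,G2,6.5), (16,G3,6.5), (16,G4,6.5), (17,G4,9), (18,G1,11), (18,G2,11), (18,G4,11), (19,G1,13.5), (19,G2,13.5), (23,G2,15.5), (23,G4,15.5), (25,G3,17), (26,G4,18)
Step 2: Sum ranks within each group.
R_1 = 31 (n_1 = 3)
R_2 = 49.5 (n_2 = 5)
R_3 = 30.5 (n_3 = 5)
R_4 = 60 (n_4 = 5)
Step 3: H = 12/(N(N+1)) * sum(R_i^2/n_i) - 3(N+1)
     = 12/(18*19) * (31^2/3 + 49.5^2/5 + 30.5^2/5 + 60^2/5) - 3*19
     = 0.035088 * 1716.43 - 57
     = 3.225731.
Step 4: Ties present; correction factor C = 1 - 96/(18^3 - 18) = 0.983488. Corrected H = 3.225731 / 0.983488 = 3.279888.
Step 5: Under H0, H ~ chi^2(3); p-value = 0.350452.
Step 6: alpha = 0.05. fail to reject H0.

H = 3.2799, df = 3, p = 0.350452, fail to reject H0.


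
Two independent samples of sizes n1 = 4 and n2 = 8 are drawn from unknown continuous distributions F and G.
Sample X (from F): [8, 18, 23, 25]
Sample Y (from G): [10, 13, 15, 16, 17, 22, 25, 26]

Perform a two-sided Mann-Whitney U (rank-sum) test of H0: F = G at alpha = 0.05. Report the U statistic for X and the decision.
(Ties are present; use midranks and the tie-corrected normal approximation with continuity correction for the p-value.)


Step 1: Combine and sort all 12 observations; assign midranks.
sorted (value, group): (8,X), (10,Y), (13,Y), (15,Y), (16,Y), (17,Y), (18,X), (22,Y), (23,X), (25,X), (25,Y), (26,Y)
ranks: 8->1, 10->2, 13->3, 15->4, 16->5, 17->6, 18->7, 22->8, 23->9, 25->10.5, 25->10.5, 26->12
Step 2: Rank sum for X: R1 = 1 + 7 + 9 + 10.5 = 27.5.
Step 3: U_X = R1 - n1(n1+1)/2 = 27.5 - 4*5/2 = 27.5 - 10 = 17.5.
       U_Y = n1*n2 - U_X = 32 - 17.5 = 14.5.
Step 4: Ties are present, so use the tie-corrected normal approximation (with continuity correction) for the p-value.
Step 5: p-value = 0.864901; compare to alpha = 0.05. fail to reject H0.

U_X = 17.5, p = 0.864901, fail to reject H0 at alpha = 0.05.


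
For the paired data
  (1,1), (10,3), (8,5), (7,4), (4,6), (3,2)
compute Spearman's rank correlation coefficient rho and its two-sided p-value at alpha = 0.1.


Step 1: Rank x and y separately (midranks; no ties here).
rank(x): 1->1, 10->6, 8->5, 7->4, 4->3, 3->2
rank(y): 1->1, 3->3, 5->5, 4->4, 6->6, 2->2
Step 2: d_i = R_x(i) - R_y(i); compute d_i^2.
  (1-1)^2=0, (6-3)^2=9, (5-5)^2=0, (4-4)^2=0, (3-6)^2=9, (2-2)^2=0
sum(d^2) = 18.
Step 3: rho = 1 - 6*18 / (6*(6^2 - 1)) = 1 - 108/210 = 0.485714.
Step 4: Under H0, t = rho * sqrt((n-2)/(1-rho^2)) = 1.1113 ~ t(4).
Step 5: Two-sided p-value from the t-distribution with 4 df = 0.328723.
Step 6: alpha = 0.1. fail to reject H0.

rho = 0.4857, p = 0.328723, fail to reject H0 at alpha = 0.1.


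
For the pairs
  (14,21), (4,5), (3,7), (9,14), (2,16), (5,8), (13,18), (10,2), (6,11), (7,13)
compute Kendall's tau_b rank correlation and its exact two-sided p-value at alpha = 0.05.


Step 1: Enumerate the 45 unordered pairs (i,j) with i<j and classify each by sign(x_j-x_i) * sign(y_j-y_i).
  (1,2):dx=-10,dy=-16->C; (1,3):dx=-11,dy=-14->C; (1,4):dx=-5,dy=-7->C; (1,5):dx=-12,dy=-5->C
  (1,6):dx=-9,dy=-13->C; (1,7):dx=-1,dy=-3->C; (1,8):dx=-4,dy=-19->C; (1,9):dx=-8,dy=-10->C
  (1,10):dx=-7,dy=-8->C; (2,3):dx=-1,dy=+2->D; (2,4):dx=+5,dy=+9->C; (2,5):dx=-2,dy=+11->D
  (2,6):dx=+1,dy=+3->C; (2,7):dx=+9,dy=+13->C; (2,8):dx=+6,dy=-3->D; (2,9):dx=+2,dy=+6->C
  (2,10):dx=+3,dy=+8->C; (3,4):dx=+6,dy=+7->C; (3,5):dx=-1,dy=+9->D; (3,6):dx=+2,dy=+1->C
  (3,7):dx=+10,dy=+11->C; (3,8):dx=+7,dy=-5->D; (3,9):dx=+3,dy=+4->C; (3,10):dx=+4,dy=+6->C
  (4,5):dx=-7,dy=+2->D; (4,6):dx=-4,dy=-6->C; (4,7):dx=+4,dy=+4->C; (4,8):dx=+1,dy=-12->D
  (4,9):dx=-3,dy=-3->C; (4,10):dx=-2,dy=-1->C; (5,6):dx=+3,dy=-8->D; (5,7):dx=+11,dy=+2->C
  (5,8):dx=+8,dy=-14->D; (5,9):dx=+4,dy=-5->D; (5,10):dx=+5,dy=-3->D; (6,7):dx=+8,dy=+10->C
  (6,8):dx=+5,dy=-6->D; (6,9):dx=+1,dy=+3->C; (6,10):dx=+2,dy=+5->C; (7,8):dx=-3,dy=-16->C
  (7,9):dx=-7,dy=-7->C; (7,10):dx=-6,dy=-5->C; (8,9):dx=-4,dy=+9->D; (8,10):dx=-3,dy=+11->D
  (9,10):dx=+1,dy=+2->C
Step 2: C = 31, D = 14, total pairs = 45.
Step 3: tau = (C - D)/(n(n-1)/2) = (31 - 14)/45 = 0.377778.
Step 4: Exact two-sided p-value (enumerate n! = 3628800 permutations of y under H0): p = 0.155742.
Step 5: alpha = 0.05. fail to reject H0.

tau_b = 0.3778 (C=31, D=14), p = 0.155742, fail to reject H0.


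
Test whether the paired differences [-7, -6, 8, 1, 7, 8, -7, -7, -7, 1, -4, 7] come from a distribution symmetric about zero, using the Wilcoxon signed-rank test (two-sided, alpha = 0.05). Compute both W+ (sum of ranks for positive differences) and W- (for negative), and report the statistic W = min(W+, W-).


Step 1: Drop any zero differences (none here) and take |d_i|.
|d| = [7, 6, 8, 1, 7, 8, 7, 7, 7, 1, 4, 7]
Step 2: Midrank |d_i| (ties get averaged ranks).
ranks: |7|->7.5, |6|->4, |8|->11.5, |1|->1.5, |7|->7.5, |8|->11.5, |7|->7.5, |7|->7.5, |7|->7.5, |1|->1.5, |4|->3, |7|->7.5
Step 3: Attach original signs; sum ranks with positive sign and with negative sign.
W+ = 11.5 + 1.5 + 7.5 + 11.5 + 1.5 + 7.5 = 41
W- = 7.5 + 4 + 7.5 + 7.5 + 7.5 + 3 = 37
(Check: W+ + W- = 78 should equal n(n+1)/2 = 78.)
Step 4: Test statistic W = min(W+, W-) = 37.
Step 5: Ties in |d|, so use the tie-corrected normal approximation.
        E[W] = n(n+1)/4 = 12*13/4 = 39.
        Tie groups: |d|=1 (t=2), |d|=7 (t=6), |d|=8 (t=2); sum(t^3 - t) = 222.
        Var[W] = n(n+1)(2n+1)/24 - sum(t^3-t)/48 = 3900/24 - 222/48 = 157.875.
        z = (W - E[W]) / sqrt(Var[W]) = (37 - 39) / 12.5648 = -0.1592.
        Two-sided p = 2*Phi(z) = 0.873531.
Step 6: alpha = 0.05. fail to reject H0.

W+ = 41, W- = 37, W = min = 37, p = 0.873531, fail to reject H0.


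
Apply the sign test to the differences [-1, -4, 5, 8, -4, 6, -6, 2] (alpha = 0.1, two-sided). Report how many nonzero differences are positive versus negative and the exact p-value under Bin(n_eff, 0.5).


Step 1: Discard zero differences. Original n = 8; n_eff = number of nonzero differences = 8.
Nonzero differences (with sign): -1, -4, +5, +8, -4, +6, -6, +2
Step 2: Count signs: positive = 4, negative = 4.
Step 3: Under H0: P(positive) = 0.5, so the number of positives S ~ Bin(8, 0.5).
Step 4: Two-sided exact p-value = sum of Bin(8,0.5) probabilities at or below the observed probability = 1.000000.
Step 5: alpha = 0.1. fail to reject H0.

n_eff = 8, pos = 4, neg = 4, p = 1.000000, fail to reject H0.


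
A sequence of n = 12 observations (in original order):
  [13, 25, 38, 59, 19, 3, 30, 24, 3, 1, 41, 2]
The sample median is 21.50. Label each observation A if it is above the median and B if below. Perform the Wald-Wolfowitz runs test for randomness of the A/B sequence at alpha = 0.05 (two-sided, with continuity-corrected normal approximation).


Step 1: Compute median = 21.50; label A = above, B = below.
Labels in order: BAAABBAABBAB  (n_A = 6, n_B = 6)
Step 2: Count runs R = 7.
Step 3: Under H0 (random ordering), E[R] = 2*n_A*n_B/(n_A+n_B) + 1 = 2*6*6/12 + 1 = 7.0000.
        Var[R] = 2*n_A*n_B*(2*n_A*n_B - n_A - n_B) / ((n_A+n_B)^2 * (n_A+n_B-1)) = 4320/1584 = 2.7273.
        SD[R] = 1.6514.
Step 4: R = E[R], so z = 0 with no continuity correction.
Step 5: Two-sided p-value via normal approximation = 2*(1 - Phi(|z|)) = 1.000000.
Step 6: alpha = 0.05. fail to reject H0.

R = 7, z = 0.0000, p = 1.000000, fail to reject H0.


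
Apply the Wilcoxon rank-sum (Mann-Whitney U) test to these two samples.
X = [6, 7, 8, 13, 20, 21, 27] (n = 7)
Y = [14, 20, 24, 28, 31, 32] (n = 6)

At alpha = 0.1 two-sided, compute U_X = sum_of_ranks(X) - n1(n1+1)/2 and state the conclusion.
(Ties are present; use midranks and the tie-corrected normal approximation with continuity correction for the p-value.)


Step 1: Combine and sort all 13 observations; assign midranks.
sorted (value, group): (6,X), (7,X), (8,X), (13,X), (14,Y), (20,X), (20,Y), (21,X), (24,Y), (27,X), (28,Y), (31,Y), (32,Y)
ranks: 6->1, 7->2, 8->3, 13->4, 14->5, 20->6.5, 20->6.5, 21->8, 24->9, 27->10, 28->11, 31->12, 32->13
Step 2: Rank sum for X: R1 = 1 + 2 + 3 + 4 + 6.5 + 8 + 10 = 34.5.
Step 3: U_X = R1 - n1(n1+1)/2 = 34.5 - 7*8/2 = 34.5 - 28 = 6.5.
       U_Y = n1*n2 - U_X = 42 - 6.5 = 35.5.
Step 4: Ties are present, so use the tie-corrected normal approximation (with continuity correction) for the p-value.
Step 5: p-value = 0.045204; compare to alpha = 0.1. reject H0.

U_X = 6.5, p = 0.045204, reject H0 at alpha = 0.1.


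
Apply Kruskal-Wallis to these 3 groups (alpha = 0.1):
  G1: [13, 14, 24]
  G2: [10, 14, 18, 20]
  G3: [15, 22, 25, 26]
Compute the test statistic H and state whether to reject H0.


Step 1: Combine all N = 11 observations and assign midranks.
sorted (value, group, rank): (10,G2,1), (13,G1,2), (14,G1,3.5), (14,G2,3.5), (15,G3,5), (18,G2,6), (20,G2,7), (22,G3,8), (24,G1,9), (25,G3,10), (26,G3,11)
Step 2: Sum ranks within each group.
R_1 = 14.5 (n_1 = 3)
R_2 = 17.5 (n_2 = 4)
R_3 = 34 (n_3 = 4)
Step 3: H = 12/(N(N+1)) * sum(R_i^2/n_i) - 3(N+1)
     = 12/(11*12) * (14.5^2/3 + 17.5^2/4 + 34^2/4) - 3*12
     = 0.090909 * 435.646 - 36
     = 3.604167.
Step 4: Ties present; correction factor C = 1 - 6/(11^3 - 11) = 0.995455. Corrected H = 3.604167 / 0.995455 = 3.620624.
Step 5: Under H0, H ~ chi^2(2); p-value = 0.163603.
Step 6: alpha = 0.1. fail to reject H0.

H = 3.6206, df = 2, p = 0.163603, fail to reject H0.


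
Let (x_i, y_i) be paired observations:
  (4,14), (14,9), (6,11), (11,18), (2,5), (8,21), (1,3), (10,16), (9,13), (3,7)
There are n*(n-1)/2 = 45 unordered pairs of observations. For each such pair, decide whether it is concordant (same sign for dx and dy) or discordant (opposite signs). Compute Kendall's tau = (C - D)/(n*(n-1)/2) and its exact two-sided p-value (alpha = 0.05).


Step 1: Enumerate the 45 unordered pairs (i,j) with i<j and classify each by sign(x_j-x_i) * sign(y_j-y_i).
  (1,2):dx=+10,dy=-5->D; (1,3):dx=+2,dy=-3->D; (1,4):dx=+7,dy=+4->C; (1,5):dx=-2,dy=-9->C
  (1,6):dx=+4,dy=+7->C; (1,7):dx=-3,dy=-11->C; (1,8):dx=+6,dy=+2->C; (1,9):dx=+5,dy=-1->D
  (1,10):dx=-1,dy=-7->C; (2,3):dx=-8,dy=+2->D; (2,4):dx=-3,dy=+9->D; (2,5):dx=-12,dy=-4->C
  (2,6):dx=-6,dy=+12->D; (2,7):dx=-13,dy=-6->C; (2,8):dx=-4,dy=+7->D; (2,9):dx=-5,dy=+4->D
  (2,10):dx=-11,dy=-2->C; (3,4):dx=+5,dy=+7->C; (3,5):dx=-4,dy=-6->C; (3,6):dx=+2,dy=+10->C
  (3,7):dx=-5,dy=-8->C; (3,8):dx=+4,dy=+5->C; (3,9):dx=+3,dy=+2->C; (3,10):dx=-3,dy=-4->C
  (4,5):dx=-9,dy=-13->C; (4,6):dx=-3,dy=+3->D; (4,7):dx=-10,dy=-15->C; (4,8):dx=-1,dy=-2->C
  (4,9):dx=-2,dy=-5->C; (4,10):dx=-8,dy=-11->C; (5,6):dx=+6,dy=+16->C; (5,7):dx=-1,dy=-2->C
  (5,8):dx=+8,dy=+11->C; (5,9):dx=+7,dy=+8->C; (5,10):dx=+1,dy=+2->C; (6,7):dx=-7,dy=-18->C
  (6,8):dx=+2,dy=-5->D; (6,9):dx=+1,dy=-8->D; (6,10):dx=-5,dy=-14->C; (7,8):dx=+9,dy=+13->C
  (7,9):dx=+8,dy=+10->C; (7,10):dx=+2,dy=+4->C; (8,9):dx=-1,dy=-3->C; (8,10):dx=-7,dy=-9->C
  (9,10):dx=-6,dy=-6->C
Step 2: C = 34, D = 11, total pairs = 45.
Step 3: tau = (C - D)/(n(n-1)/2) = (34 - 11)/45 = 0.511111.
Step 4: Exact two-sided p-value (enumerate n! = 3628800 permutations of y under H0): p = 0.046623.
Step 5: alpha = 0.05. reject H0.

tau_b = 0.5111 (C=34, D=11), p = 0.046623, reject H0.


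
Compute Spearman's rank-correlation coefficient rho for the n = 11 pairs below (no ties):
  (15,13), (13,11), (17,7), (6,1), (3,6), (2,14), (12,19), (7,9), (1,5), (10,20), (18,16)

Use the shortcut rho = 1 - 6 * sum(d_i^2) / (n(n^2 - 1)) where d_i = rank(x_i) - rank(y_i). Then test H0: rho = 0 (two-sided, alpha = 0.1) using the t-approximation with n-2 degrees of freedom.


Step 1: Rank x and y separately (midranks; no ties here).
rank(x): 15->9, 13->8, 17->10, 6->4, 3->3, 2->2, 12->7, 7->5, 1->1, 10->6, 18->11
rank(y): 13->7, 11->6, 7->4, 1->1, 6->3, 14->8, 19->10, 9->5, 5->2, 20->11, 16->9
Step 2: d_i = R_x(i) - R_y(i); compute d_i^2.
  (9-7)^2=4, (8-6)^2=4, (10-4)^2=36, (4-1)^2=9, (3-3)^2=0, (2-8)^2=36, (7-10)^2=9, (5-5)^2=0, (1-2)^2=1, (6-11)^2=25, (11-9)^2=4
sum(d^2) = 128.
Step 3: rho = 1 - 6*128 / (11*(11^2 - 1)) = 1 - 768/1320 = 0.418182.
Step 4: Under H0, t = rho * sqrt((n-2)/(1-rho^2)) = 1.3811 ~ t(9).
Step 5: Two-sided p-value from the t-distribution with 9 df = 0.200570.
Step 6: alpha = 0.1. fail to reject H0.

rho = 0.4182, p = 0.200570, fail to reject H0 at alpha = 0.1.


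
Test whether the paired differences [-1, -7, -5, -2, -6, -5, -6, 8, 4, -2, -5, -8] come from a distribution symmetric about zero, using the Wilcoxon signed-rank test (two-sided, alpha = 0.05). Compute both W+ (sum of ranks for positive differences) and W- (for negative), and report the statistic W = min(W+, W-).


Step 1: Drop any zero differences (none here) and take |d_i|.
|d| = [1, 7, 5, 2, 6, 5, 6, 8, 4, 2, 5, 8]
Step 2: Midrank |d_i| (ties get averaged ranks).
ranks: |1|->1, |7|->10, |5|->6, |2|->2.5, |6|->8.5, |5|->6, |6|->8.5, |8|->11.5, |4|->4, |2|->2.5, |5|->6, |8|->11.5
Step 3: Attach original signs; sum ranks with positive sign and with negative sign.
W+ = 11.5 + 4 = 15.5
W- = 1 + 10 + 6 + 2.5 + 8.5 + 6 + 8.5 + 2.5 + 6 + 11.5 = 62.5
(Check: W+ + W- = 78 should equal n(n+1)/2 = 78.)
Step 4: Test statistic W = min(W+, W-) = 15.5.
Step 5: Ties in |d|, so use the tie-corrected normal approximation.
        E[W] = n(n+1)/4 = 12*13/4 = 39.
        Tie groups: |d|=2 (t=2), |d|=5 (t=3), |d|=6 (t=2), |d|=8 (t=2); sum(t^3 - t) = 42.
        Var[W] = n(n+1)(2n+1)/24 - sum(t^3-t)/48 = 3900/24 - 42/48 = 161.625.
        z = (W - E[W]) / sqrt(Var[W]) = (15.5 - 39) / 12.7132 = -1.8485.
        Two-sided p = 2*Phi(z) = 0.064534.
Step 6: alpha = 0.05. fail to reject H0.

W+ = 15.5, W- = 62.5, W = min = 15.5, p = 0.064534, fail to reject H0.


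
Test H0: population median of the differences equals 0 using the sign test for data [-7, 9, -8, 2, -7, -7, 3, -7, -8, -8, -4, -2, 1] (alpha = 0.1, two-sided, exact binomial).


Step 1: Discard zero differences. Original n = 13; n_eff = number of nonzero differences = 13.
Nonzero differences (with sign): -7, +9, -8, +2, -7, -7, +3, -7, -8, -8, -4, -2, +1
Step 2: Count signs: positive = 4, negative = 9.
Step 3: Under H0: P(positive) = 0.5, so the number of positives S ~ Bin(13, 0.5).
Step 4: Two-sided exact p-value = sum of Bin(13,0.5) probabilities at or below the observed probability = 0.266846.
Step 5: alpha = 0.1. fail to reject H0.

n_eff = 13, pos = 4, neg = 9, p = 0.266846, fail to reject H0.


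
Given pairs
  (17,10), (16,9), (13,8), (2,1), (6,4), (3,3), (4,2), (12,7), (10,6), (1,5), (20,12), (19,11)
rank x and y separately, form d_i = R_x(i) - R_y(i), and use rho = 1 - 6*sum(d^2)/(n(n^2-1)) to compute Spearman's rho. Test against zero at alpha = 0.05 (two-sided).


Step 1: Rank x and y separately (midranks; no ties here).
rank(x): 17->10, 16->9, 13->8, 2->2, 6->5, 3->3, 4->4, 12->7, 10->6, 1->1, 20->12, 19->11
rank(y): 10->10, 9->9, 8->8, 1->1, 4->4, 3->3, 2->2, 7->7, 6->6, 5->5, 12->12, 11->11
Step 2: d_i = R_x(i) - R_y(i); compute d_i^2.
  (10-10)^2=0, (9-9)^2=0, (8-8)^2=0, (2-1)^2=1, (5-4)^2=1, (3-3)^2=0, (4-2)^2=4, (7-7)^2=0, (6-6)^2=0, (1-5)^2=16, (12-12)^2=0, (11-11)^2=0
sum(d^2) = 22.
Step 3: rho = 1 - 6*22 / (12*(12^2 - 1)) = 1 - 132/1716 = 0.923077.
Step 4: Under H0, t = rho * sqrt((n-2)/(1-rho^2)) = 7.5895 ~ t(10).
Step 5: Two-sided p-value from the t-distribution with 10 df = 0.000019.
Step 6: alpha = 0.05. reject H0.

rho = 0.9231, p = 0.000019, reject H0 at alpha = 0.05.


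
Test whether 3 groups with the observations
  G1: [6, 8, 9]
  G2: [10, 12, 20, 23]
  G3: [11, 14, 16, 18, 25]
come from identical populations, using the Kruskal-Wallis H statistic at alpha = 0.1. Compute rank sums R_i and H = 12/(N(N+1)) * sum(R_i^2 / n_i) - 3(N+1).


Step 1: Combine all N = 12 observations and assign midranks.
sorted (value, group, rank): (6,G1,1), (8,G1,2), (9,G1,3), (10,G2,4), (11,G3,5), (12,G2,6), (14,G3,7), (16,G3,8), (18,G3,9), (20,G2,10), (23,G2,11), (25,G3,12)
Step 2: Sum ranks within each group.
R_1 = 6 (n_1 = 3)
R_2 = 31 (n_2 = 4)
R_3 = 41 (n_3 = 5)
Step 3: H = 12/(N(N+1)) * sum(R_i^2/n_i) - 3(N+1)
     = 12/(12*13) * (6^2/3 + 31^2/4 + 41^2/5) - 3*13
     = 0.076923 * 588.45 - 39
     = 6.265385.
Step 4: No ties, so H is used without correction.
Step 5: Under H0, H ~ chi^2(2); p-value = 0.043600.
Step 6: alpha = 0.1. reject H0.

H = 6.2654, df = 2, p = 0.043600, reject H0.


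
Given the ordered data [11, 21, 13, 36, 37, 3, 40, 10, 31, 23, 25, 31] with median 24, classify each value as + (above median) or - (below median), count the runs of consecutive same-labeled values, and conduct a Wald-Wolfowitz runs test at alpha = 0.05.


Step 1: Compute median = 24; label A = above, B = below.
Labels in order: BBBAABABABAA  (n_A = 6, n_B = 6)
Step 2: Count runs R = 8.
Step 3: Under H0 (random ordering), E[R] = 2*n_A*n_B/(n_A+n_B) + 1 = 2*6*6/12 + 1 = 7.0000.
        Var[R] = 2*n_A*n_B*(2*n_A*n_B - n_A - n_B) / ((n_A+n_B)^2 * (n_A+n_B-1)) = 4320/1584 = 2.7273.
        SD[R] = 1.6514.
Step 4: Continuity-corrected z = (R - 0.5 - E[R]) / SD[R] = (8 - 0.5 - 7.0000) / 1.6514 = 0.3028.
Step 5: Two-sided p-value via normal approximation = 2*(1 - Phi(|z|)) = 0.762069.
Step 6: alpha = 0.05. fail to reject H0.

R = 8, z = 0.3028, p = 0.762069, fail to reject H0.


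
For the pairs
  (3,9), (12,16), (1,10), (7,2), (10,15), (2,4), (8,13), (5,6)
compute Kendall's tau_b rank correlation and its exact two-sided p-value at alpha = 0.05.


Step 1: Enumerate the 28 unordered pairs (i,j) with i<j and classify each by sign(x_j-x_i) * sign(y_j-y_i).
  (1,2):dx=+9,dy=+7->C; (1,3):dx=-2,dy=+1->D; (1,4):dx=+4,dy=-7->D; (1,5):dx=+7,dy=+6->C
  (1,6):dx=-1,dy=-5->C; (1,7):dx=+5,dy=+4->C; (1,8):dx=+2,dy=-3->D; (2,3):dx=-11,dy=-6->C
  (2,4):dx=-5,dy=-14->C; (2,5):dx=-2,dy=-1->C; (2,6):dx=-10,dy=-12->C; (2,7):dx=-4,dy=-3->C
  (2,8):dx=-7,dy=-10->C; (3,4):dx=+6,dy=-8->D; (3,5):dx=+9,dy=+5->C; (3,6):dx=+1,dy=-6->D
  (3,7):dx=+7,dy=+3->C; (3,8):dx=+4,dy=-4->D; (4,5):dx=+3,dy=+13->C; (4,6):dx=-5,dy=+2->D
  (4,7):dx=+1,dy=+11->C; (4,8):dx=-2,dy=+4->D; (5,6):dx=-8,dy=-11->C; (5,7):dx=-2,dy=-2->C
  (5,8):dx=-5,dy=-9->C; (6,7):dx=+6,dy=+9->C; (6,8):dx=+3,dy=+2->C; (7,8):dx=-3,dy=-7->C
Step 2: C = 20, D = 8, total pairs = 28.
Step 3: tau = (C - D)/(n(n-1)/2) = (20 - 8)/28 = 0.428571.
Step 4: Exact two-sided p-value (enumerate n! = 40320 permutations of y under H0): p = 0.178869.
Step 5: alpha = 0.05. fail to reject H0.

tau_b = 0.4286 (C=20, D=8), p = 0.178869, fail to reject H0.


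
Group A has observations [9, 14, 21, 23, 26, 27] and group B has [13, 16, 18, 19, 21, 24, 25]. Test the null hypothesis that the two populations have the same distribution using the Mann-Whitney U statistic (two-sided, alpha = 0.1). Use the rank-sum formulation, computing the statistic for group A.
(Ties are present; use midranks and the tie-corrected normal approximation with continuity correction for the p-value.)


Step 1: Combine and sort all 13 observations; assign midranks.
sorted (value, group): (9,X), (13,Y), (14,X), (16,Y), (18,Y), (19,Y), (21,X), (21,Y), (23,X), (24,Y), (25,Y), (26,X), (27,X)
ranks: 9->1, 13->2, 14->3, 16->4, 18->5, 19->6, 21->7.5, 21->7.5, 23->9, 24->10, 25->11, 26->12, 27->13
Step 2: Rank sum for X: R1 = 1 + 3 + 7.5 + 9 + 12 + 13 = 45.5.
Step 3: U_X = R1 - n1(n1+1)/2 = 45.5 - 6*7/2 = 45.5 - 21 = 24.5.
       U_Y = n1*n2 - U_X = 42 - 24.5 = 17.5.
Step 4: Ties are present, so use the tie-corrected normal approximation (with continuity correction) for the p-value.
Step 5: p-value = 0.667806; compare to alpha = 0.1. fail to reject H0.

U_X = 24.5, p = 0.667806, fail to reject H0 at alpha = 0.1.


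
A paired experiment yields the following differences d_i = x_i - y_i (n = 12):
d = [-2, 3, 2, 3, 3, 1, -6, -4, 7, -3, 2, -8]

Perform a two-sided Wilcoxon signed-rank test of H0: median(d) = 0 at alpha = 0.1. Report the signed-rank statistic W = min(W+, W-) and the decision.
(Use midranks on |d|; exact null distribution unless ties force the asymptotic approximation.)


Step 1: Drop any zero differences (none here) and take |d_i|.
|d| = [2, 3, 2, 3, 3, 1, 6, 4, 7, 3, 2, 8]
Step 2: Midrank |d_i| (ties get averaged ranks).
ranks: |2|->3, |3|->6.5, |2|->3, |3|->6.5, |3|->6.5, |1|->1, |6|->10, |4|->9, |7|->11, |3|->6.5, |2|->3, |8|->12
Step 3: Attach original signs; sum ranks with positive sign and with negative sign.
W+ = 6.5 + 3 + 6.5 + 6.5 + 1 + 11 + 3 = 37.5
W- = 3 + 10 + 9 + 6.5 + 12 = 40.5
(Check: W+ + W- = 78 should equal n(n+1)/2 = 78.)
Step 4: Test statistic W = min(W+, W-) = 37.5.
Step 5: Ties in |d|, so use the tie-corrected normal approximation.
        E[W] = n(n+1)/4 = 12*13/4 = 39.
        Tie groups: |d|=2 (t=3), |d|=3 (t=4); sum(t^3 - t) = 84.
        Var[W] = n(n+1)(2n+1)/24 - sum(t^3-t)/48 = 3900/24 - 84/48 = 160.75.
        z = (W - E[W]) / sqrt(Var[W]) = (37.5 - 39) / 12.6787 = -0.1183.
        Two-sided p = 2*Phi(z) = 0.905823.
Step 6: alpha = 0.1. fail to reject H0.

W+ = 37.5, W- = 40.5, W = min = 37.5, p = 0.905823, fail to reject H0.


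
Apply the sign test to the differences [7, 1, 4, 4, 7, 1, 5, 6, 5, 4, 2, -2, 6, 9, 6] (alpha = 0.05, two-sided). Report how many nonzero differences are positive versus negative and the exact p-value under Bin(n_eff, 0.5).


Step 1: Discard zero differences. Original n = 15; n_eff = number of nonzero differences = 15.
Nonzero differences (with sign): +7, +1, +4, +4, +7, +1, +5, +6, +5, +4, +2, -2, +6, +9, +6
Step 2: Count signs: positive = 14, negative = 1.
Step 3: Under H0: P(positive) = 0.5, so the number of positives S ~ Bin(15, 0.5).
Step 4: Two-sided exact p-value = sum of Bin(15,0.5) probabilities at or below the observed probability = 0.000977.
Step 5: alpha = 0.05. reject H0.

n_eff = 15, pos = 14, neg = 1, p = 0.000977, reject H0.


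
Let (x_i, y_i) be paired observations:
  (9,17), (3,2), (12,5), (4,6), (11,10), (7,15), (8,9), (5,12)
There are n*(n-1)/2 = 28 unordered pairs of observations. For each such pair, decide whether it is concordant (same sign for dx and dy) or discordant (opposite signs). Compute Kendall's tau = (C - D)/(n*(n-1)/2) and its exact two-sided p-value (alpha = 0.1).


Step 1: Enumerate the 28 unordered pairs (i,j) with i<j and classify each by sign(x_j-x_i) * sign(y_j-y_i).
  (1,2):dx=-6,dy=-15->C; (1,3):dx=+3,dy=-12->D; (1,4):dx=-5,dy=-11->C; (1,5):dx=+2,dy=-7->D
  (1,6):dx=-2,dy=-2->C; (1,7):dx=-1,dy=-8->C; (1,8):dx=-4,dy=-5->C; (2,3):dx=+9,dy=+3->C
  (2,4):dx=+1,dy=+4->C; (2,5):dx=+8,dy=+8->C; (2,6):dx=+4,dy=+13->C; (2,7):dx=+5,dy=+7->C
  (2,8):dx=+2,dy=+10->C; (3,4):dx=-8,dy=+1->D; (3,5):dx=-1,dy=+5->D; (3,6):dx=-5,dy=+10->D
  (3,7):dx=-4,dy=+4->D; (3,8):dx=-7,dy=+7->D; (4,5):dx=+7,dy=+4->C; (4,6):dx=+3,dy=+9->C
  (4,7):dx=+4,dy=+3->C; (4,8):dx=+1,dy=+6->C; (5,6):dx=-4,dy=+5->D; (5,7):dx=-3,dy=-1->C
  (5,8):dx=-6,dy=+2->D; (6,7):dx=+1,dy=-6->D; (6,8):dx=-2,dy=-3->C; (7,8):dx=-3,dy=+3->D
Step 2: C = 17, D = 11, total pairs = 28.
Step 3: tau = (C - D)/(n(n-1)/2) = (17 - 11)/28 = 0.214286.
Step 4: Exact two-sided p-value (enumerate n! = 40320 permutations of y under H0): p = 0.548413.
Step 5: alpha = 0.1. fail to reject H0.

tau_b = 0.2143 (C=17, D=11), p = 0.548413, fail to reject H0.


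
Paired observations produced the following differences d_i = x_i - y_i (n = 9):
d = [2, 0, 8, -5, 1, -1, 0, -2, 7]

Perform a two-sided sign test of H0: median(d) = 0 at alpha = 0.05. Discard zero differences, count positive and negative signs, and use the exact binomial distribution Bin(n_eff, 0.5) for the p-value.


Step 1: Discard zero differences. Original n = 9; n_eff = number of nonzero differences = 7.
Nonzero differences (with sign): +2, +8, -5, +1, -1, -2, +7
Step 2: Count signs: positive = 4, negative = 3.
Step 3: Under H0: P(positive) = 0.5, so the number of positives S ~ Bin(7, 0.5).
Step 4: Two-sided exact p-value = sum of Bin(7,0.5) probabilities at or below the observed probability = 1.000000.
Step 5: alpha = 0.05. fail to reject H0.

n_eff = 7, pos = 4, neg = 3, p = 1.000000, fail to reject H0.


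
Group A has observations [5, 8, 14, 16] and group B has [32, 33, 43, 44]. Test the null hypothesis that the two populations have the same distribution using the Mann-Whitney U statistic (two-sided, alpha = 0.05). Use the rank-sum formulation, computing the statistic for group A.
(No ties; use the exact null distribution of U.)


Step 1: Combine and sort all 8 observations; assign midranks.
sorted (value, group): (5,X), (8,X), (14,X), (16,X), (32,Y), (33,Y), (43,Y), (44,Y)
ranks: 5->1, 8->2, 14->3, 16->4, 32->5, 33->6, 43->7, 44->8
Step 2: Rank sum for X: R1 = 1 + 2 + 3 + 4 = 10.
Step 3: U_X = R1 - n1(n1+1)/2 = 10 - 4*5/2 = 10 - 10 = 0.
       U_Y = n1*n2 - U_X = 16 - 0 = 16.
Step 4: No ties, so the exact null distribution of U (based on enumerating the C(8,4) = 70 equally likely rank assignments) gives the two-sided p-value.
Step 5: p-value = 0.028571; compare to alpha = 0.05. reject H0.

U_X = 0, p = 0.028571, reject H0 at alpha = 0.05.


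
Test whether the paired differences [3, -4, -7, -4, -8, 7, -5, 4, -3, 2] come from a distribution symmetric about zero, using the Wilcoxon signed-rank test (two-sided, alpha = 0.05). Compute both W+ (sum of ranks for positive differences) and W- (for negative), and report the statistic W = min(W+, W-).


Step 1: Drop any zero differences (none here) and take |d_i|.
|d| = [3, 4, 7, 4, 8, 7, 5, 4, 3, 2]
Step 2: Midrank |d_i| (ties get averaged ranks).
ranks: |3|->2.5, |4|->5, |7|->8.5, |4|->5, |8|->10, |7|->8.5, |5|->7, |4|->5, |3|->2.5, |2|->1
Step 3: Attach original signs; sum ranks with positive sign and with negative sign.
W+ = 2.5 + 8.5 + 5 + 1 = 17
W- = 5 + 8.5 + 5 + 10 + 7 + 2.5 = 38
(Check: W+ + W- = 55 should equal n(n+1)/2 = 55.)
Step 4: Test statistic W = min(W+, W-) = 17.
Step 5: Ties in |d|, so use the tie-corrected normal approximation.
        E[W] = n(n+1)/4 = 10*11/4 = 27.5.
        Tie groups: |d|=3 (t=2), |d|=4 (t=3), |d|=7 (t=2); sum(t^3 - t) = 36.
        Var[W] = n(n+1)(2n+1)/24 - sum(t^3-t)/48 = 2310/24 - 36/48 = 95.5.
        z = (W - E[W]) / sqrt(Var[W]) = (17 - 27.5) / 9.7724 = -1.0745.
        Two-sided p = 2*Phi(z) = 0.282619.
Step 6: alpha = 0.05. fail to reject H0.

W+ = 17, W- = 38, W = min = 17, p = 0.282619, fail to reject H0.


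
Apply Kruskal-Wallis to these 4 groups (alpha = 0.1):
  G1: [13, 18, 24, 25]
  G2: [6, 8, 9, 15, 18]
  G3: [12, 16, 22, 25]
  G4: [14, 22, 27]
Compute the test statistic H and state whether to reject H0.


Step 1: Combine all N = 16 observations and assign midranks.
sorted (value, group, rank): (6,G2,1), (8,G2,2), (9,G2,3), (12,G3,4), (13,G1,5), (14,G4,6), (15,G2,7), (16,G3,8), (18,G1,9.5), (18,G2,9.5), (22,G3,11.5), (22,G4,11.5), (24,G1,13), (25,G1,14.5), (25,G3,14.5), (27,G4,16)
Step 2: Sum ranks within each group.
R_1 = 42 (n_1 = 4)
R_2 = 22.5 (n_2 = 5)
R_3 = 38 (n_3 = 4)
R_4 = 33.5 (n_4 = 3)
Step 3: H = 12/(N(N+1)) * sum(R_i^2/n_i) - 3(N+1)
     = 12/(16*17) * (42^2/4 + 22.5^2/5 + 38^2/4 + 33.5^2/3) - 3*17
     = 0.044118 * 1277.33 - 51
     = 5.352941.
Step 4: Ties present; correction factor C = 1 - 18/(16^3 - 16) = 0.995588. Corrected H = 5.352941 / 0.995588 = 5.376662.
Step 5: Under H0, H ~ chi^2(3); p-value = 0.146205.
Step 6: alpha = 0.1. fail to reject H0.

H = 5.3767, df = 3, p = 0.146205, fail to reject H0.


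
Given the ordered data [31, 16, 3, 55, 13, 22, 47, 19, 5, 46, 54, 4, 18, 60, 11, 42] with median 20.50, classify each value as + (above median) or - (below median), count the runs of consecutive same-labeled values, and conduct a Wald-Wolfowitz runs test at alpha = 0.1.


Step 1: Compute median = 20.50; label A = above, B = below.
Labels in order: ABBABAABBAABBABA  (n_A = 8, n_B = 8)
Step 2: Count runs R = 11.
Step 3: Under H0 (random ordering), E[R] = 2*n_A*n_B/(n_A+n_B) + 1 = 2*8*8/16 + 1 = 9.0000.
        Var[R] = 2*n_A*n_B*(2*n_A*n_B - n_A - n_B) / ((n_A+n_B)^2 * (n_A+n_B-1)) = 14336/3840 = 3.7333.
        SD[R] = 1.9322.
Step 4: Continuity-corrected z = (R - 0.5 - E[R]) / SD[R] = (11 - 0.5 - 9.0000) / 1.9322 = 0.7763.
Step 5: Two-sided p-value via normal approximation = 2*(1 - Phi(|z|)) = 0.437558.
Step 6: alpha = 0.1. fail to reject H0.

R = 11, z = 0.7763, p = 0.437558, fail to reject H0.


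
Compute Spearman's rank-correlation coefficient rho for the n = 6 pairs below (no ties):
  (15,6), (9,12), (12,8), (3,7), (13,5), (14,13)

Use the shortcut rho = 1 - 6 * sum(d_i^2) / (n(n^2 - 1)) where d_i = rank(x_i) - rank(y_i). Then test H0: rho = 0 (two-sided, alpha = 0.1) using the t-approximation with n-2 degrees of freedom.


Step 1: Rank x and y separately (midranks; no ties here).
rank(x): 15->6, 9->2, 12->3, 3->1, 13->4, 14->5
rank(y): 6->2, 12->5, 8->4, 7->3, 5->1, 13->6
Step 2: d_i = R_x(i) - R_y(i); compute d_i^2.
  (6-2)^2=16, (2-5)^2=9, (3-4)^2=1, (1-3)^2=4, (4-1)^2=9, (5-6)^2=1
sum(d^2) = 40.
Step 3: rho = 1 - 6*40 / (6*(6^2 - 1)) = 1 - 240/210 = -0.142857.
Step 4: Under H0, t = rho * sqrt((n-2)/(1-rho^2)) = -0.2887 ~ t(4).
Step 5: Two-sided p-value from the t-distribution with 4 df = 0.787172.
Step 6: alpha = 0.1. fail to reject H0.

rho = -0.1429, p = 0.787172, fail to reject H0 at alpha = 0.1.


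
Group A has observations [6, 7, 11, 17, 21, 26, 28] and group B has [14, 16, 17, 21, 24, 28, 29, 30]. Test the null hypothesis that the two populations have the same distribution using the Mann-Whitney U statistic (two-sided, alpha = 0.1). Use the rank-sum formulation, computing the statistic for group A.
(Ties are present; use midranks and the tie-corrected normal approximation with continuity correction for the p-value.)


Step 1: Combine and sort all 15 observations; assign midranks.
sorted (value, group): (6,X), (7,X), (11,X), (14,Y), (16,Y), (17,X), (17,Y), (21,X), (21,Y), (24,Y), (26,X), (28,X), (28,Y), (29,Y), (30,Y)
ranks: 6->1, 7->2, 11->3, 14->4, 16->5, 17->6.5, 17->6.5, 21->8.5, 21->8.5, 24->10, 26->11, 28->12.5, 28->12.5, 29->14, 30->15
Step 2: Rank sum for X: R1 = 1 + 2 + 3 + 6.5 + 8.5 + 11 + 12.5 = 44.5.
Step 3: U_X = R1 - n1(n1+1)/2 = 44.5 - 7*8/2 = 44.5 - 28 = 16.5.
       U_Y = n1*n2 - U_X = 56 - 16.5 = 39.5.
Step 4: Ties are present, so use the tie-corrected normal approximation (with continuity correction) for the p-value.
Step 5: p-value = 0.201805; compare to alpha = 0.1. fail to reject H0.

U_X = 16.5, p = 0.201805, fail to reject H0 at alpha = 0.1.


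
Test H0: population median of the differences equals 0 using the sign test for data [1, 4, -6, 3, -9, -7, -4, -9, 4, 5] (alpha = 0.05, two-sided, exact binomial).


Step 1: Discard zero differences. Original n = 10; n_eff = number of nonzero differences = 10.
Nonzero differences (with sign): +1, +4, -6, +3, -9, -7, -4, -9, +4, +5
Step 2: Count signs: positive = 5, negative = 5.
Step 3: Under H0: P(positive) = 0.5, so the number of positives S ~ Bin(10, 0.5).
Step 4: Two-sided exact p-value = sum of Bin(10,0.5) probabilities at or below the observed probability = 1.000000.
Step 5: alpha = 0.05. fail to reject H0.

n_eff = 10, pos = 5, neg = 5, p = 1.000000, fail to reject H0.


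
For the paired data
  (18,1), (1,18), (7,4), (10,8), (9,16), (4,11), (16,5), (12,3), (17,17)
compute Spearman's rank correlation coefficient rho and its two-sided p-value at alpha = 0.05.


Step 1: Rank x and y separately (midranks; no ties here).
rank(x): 18->9, 1->1, 7->3, 10->5, 9->4, 4->2, 16->7, 12->6, 17->8
rank(y): 1->1, 18->9, 4->3, 8->5, 16->7, 11->6, 5->4, 3->2, 17->8
Step 2: d_i = R_x(i) - R_y(i); compute d_i^2.
  (9-1)^2=64, (1-9)^2=64, (3-3)^2=0, (5-5)^2=0, (4-7)^2=9, (2-6)^2=16, (7-4)^2=9, (6-2)^2=16, (8-8)^2=0
sum(d^2) = 178.
Step 3: rho = 1 - 6*178 / (9*(9^2 - 1)) = 1 - 1068/720 = -0.483333.
Step 4: Under H0, t = rho * sqrt((n-2)/(1-rho^2)) = -1.4607 ~ t(7).
Step 5: Two-sided p-value from the t-distribution with 7 df = 0.187470.
Step 6: alpha = 0.05. fail to reject H0.

rho = -0.4833, p = 0.187470, fail to reject H0 at alpha = 0.05.


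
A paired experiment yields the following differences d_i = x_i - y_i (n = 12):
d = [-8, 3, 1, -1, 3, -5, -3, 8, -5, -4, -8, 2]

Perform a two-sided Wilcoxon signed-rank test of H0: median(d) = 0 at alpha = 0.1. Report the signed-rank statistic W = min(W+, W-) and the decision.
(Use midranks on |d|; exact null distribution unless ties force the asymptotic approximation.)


Step 1: Drop any zero differences (none here) and take |d_i|.
|d| = [8, 3, 1, 1, 3, 5, 3, 8, 5, 4, 8, 2]
Step 2: Midrank |d_i| (ties get averaged ranks).
ranks: |8|->11, |3|->5, |1|->1.5, |1|->1.5, |3|->5, |5|->8.5, |3|->5, |8|->11, |5|->8.5, |4|->7, |8|->11, |2|->3
Step 3: Attach original signs; sum ranks with positive sign and with negative sign.
W+ = 5 + 1.5 + 5 + 11 + 3 = 25.5
W- = 11 + 1.5 + 8.5 + 5 + 8.5 + 7 + 11 = 52.5
(Check: W+ + W- = 78 should equal n(n+1)/2 = 78.)
Step 4: Test statistic W = min(W+, W-) = 25.5.
Step 5: Ties in |d|, so use the tie-corrected normal approximation.
        E[W] = n(n+1)/4 = 12*13/4 = 39.
        Tie groups: |d|=1 (t=2), |d|=3 (t=3), |d|=5 (t=2), |d|=8 (t=3); sum(t^3 - t) = 60.
        Var[W] = n(n+1)(2n+1)/24 - sum(t^3-t)/48 = 3900/24 - 60/48 = 161.25.
        z = (W - E[W]) / sqrt(Var[W]) = (25.5 - 39) / 12.6984 = -1.0631.
        Two-sided p = 2*Phi(z) = 0.287726.
Step 6: alpha = 0.1. fail to reject H0.

W+ = 25.5, W- = 52.5, W = min = 25.5, p = 0.287726, fail to reject H0.


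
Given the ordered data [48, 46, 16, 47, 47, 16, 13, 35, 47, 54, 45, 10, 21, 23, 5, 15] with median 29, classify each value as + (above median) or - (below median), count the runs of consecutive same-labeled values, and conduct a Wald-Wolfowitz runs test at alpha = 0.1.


Step 1: Compute median = 29; label A = above, B = below.
Labels in order: AABAABBAAAABBBBB  (n_A = 8, n_B = 8)
Step 2: Count runs R = 6.
Step 3: Under H0 (random ordering), E[R] = 2*n_A*n_B/(n_A+n_B) + 1 = 2*8*8/16 + 1 = 9.0000.
        Var[R] = 2*n_A*n_B*(2*n_A*n_B - n_A - n_B) / ((n_A+n_B)^2 * (n_A+n_B-1)) = 14336/3840 = 3.7333.
        SD[R] = 1.9322.
Step 4: Continuity-corrected z = (R + 0.5 - E[R]) / SD[R] = (6 + 0.5 - 9.0000) / 1.9322 = -1.2939.
Step 5: Two-sided p-value via normal approximation = 2*(1 - Phi(|z|)) = 0.195709.
Step 6: alpha = 0.1. fail to reject H0.

R = 6, z = -1.2939, p = 0.195709, fail to reject H0.


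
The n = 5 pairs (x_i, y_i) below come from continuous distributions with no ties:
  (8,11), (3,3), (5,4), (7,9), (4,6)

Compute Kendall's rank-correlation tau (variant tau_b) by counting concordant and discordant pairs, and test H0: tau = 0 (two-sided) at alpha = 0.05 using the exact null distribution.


Step 1: Enumerate the 10 unordered pairs (i,j) with i<j and classify each by sign(x_j-x_i) * sign(y_j-y_i).
  (1,2):dx=-5,dy=-8->C; (1,3):dx=-3,dy=-7->C; (1,4):dx=-1,dy=-2->C; (1,5):dx=-4,dy=-5->C
  (2,3):dx=+2,dy=+1->C; (2,4):dx=+4,dy=+6->C; (2,5):dx=+1,dy=+3->C; (3,4):dx=+2,dy=+5->C
  (3,5):dx=-1,dy=+2->D; (4,5):dx=-3,dy=-3->C
Step 2: C = 9, D = 1, total pairs = 10.
Step 3: tau = (C - D)/(n(n-1)/2) = (9 - 1)/10 = 0.800000.
Step 4: Exact two-sided p-value (enumerate n! = 120 permutations of y under H0): p = 0.083333.
Step 5: alpha = 0.05. fail to reject H0.

tau_b = 0.8000 (C=9, D=1), p = 0.083333, fail to reject H0.


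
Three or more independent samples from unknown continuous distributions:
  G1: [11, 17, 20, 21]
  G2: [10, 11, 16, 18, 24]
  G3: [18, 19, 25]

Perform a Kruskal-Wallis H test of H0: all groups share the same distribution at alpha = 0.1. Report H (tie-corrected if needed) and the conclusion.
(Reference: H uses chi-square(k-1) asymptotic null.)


Step 1: Combine all N = 12 observations and assign midranks.
sorted (value, group, rank): (10,G2,1), (11,G1,2.5), (11,G2,2.5), (16,G2,4), (17,G1,5), (18,G2,6.5), (18,G3,6.5), (19,G3,8), (20,G1,9), (21,G1,10), (24,G2,11), (25,G3,12)
Step 2: Sum ranks within each group.
R_1 = 26.5 (n_1 = 4)
R_2 = 25 (n_2 = 5)
R_3 = 26.5 (n_3 = 3)
Step 3: H = 12/(N(N+1)) * sum(R_i^2/n_i) - 3(N+1)
     = 12/(12*13) * (26.5^2/4 + 25^2/5 + 26.5^2/3) - 3*13
     = 0.076923 * 534.646 - 39
     = 2.126603.
Step 4: Ties present; correction factor C = 1 - 12/(12^3 - 12) = 0.993007. Corrected H = 2.126603 / 0.993007 = 2.141579.
Step 5: Under H0, H ~ chi^2(2); p-value = 0.342738.
Step 6: alpha = 0.1. fail to reject H0.

H = 2.1416, df = 2, p = 0.342738, fail to reject H0.


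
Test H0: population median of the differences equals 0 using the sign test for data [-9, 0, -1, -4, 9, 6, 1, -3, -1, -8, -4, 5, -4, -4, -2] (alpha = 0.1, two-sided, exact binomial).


Step 1: Discard zero differences. Original n = 15; n_eff = number of nonzero differences = 14.
Nonzero differences (with sign): -9, -1, -4, +9, +6, +1, -3, -1, -8, -4, +5, -4, -4, -2
Step 2: Count signs: positive = 4, negative = 10.
Step 3: Under H0: P(positive) = 0.5, so the number of positives S ~ Bin(14, 0.5).
Step 4: Two-sided exact p-value = sum of Bin(14,0.5) probabilities at or below the observed probability = 0.179565.
Step 5: alpha = 0.1. fail to reject H0.

n_eff = 14, pos = 4, neg = 10, p = 0.179565, fail to reject H0.


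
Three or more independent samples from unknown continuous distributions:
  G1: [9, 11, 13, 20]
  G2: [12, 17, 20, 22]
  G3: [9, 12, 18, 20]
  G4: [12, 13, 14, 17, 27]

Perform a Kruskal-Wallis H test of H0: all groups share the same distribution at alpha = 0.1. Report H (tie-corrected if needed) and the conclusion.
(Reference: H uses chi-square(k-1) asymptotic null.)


Step 1: Combine all N = 17 observations and assign midranks.
sorted (value, group, rank): (9,G1,1.5), (9,G3,1.5), (11,G1,3), (12,G2,5), (12,G3,5), (12,G4,5), (13,G1,7.5), (13,G4,7.5), (14,G4,9), (17,G2,10.5), (17,G4,10.5), (18,G3,12), (20,G1,14), (20,G2,14), (20,G3,14), (22,G2,16), (27,G4,17)
Step 2: Sum ranks within each group.
R_1 = 26 (n_1 = 4)
R_2 = 45.5 (n_2 = 4)
R_3 = 32.5 (n_3 = 4)
R_4 = 49 (n_4 = 5)
Step 3: H = 12/(N(N+1)) * sum(R_i^2/n_i) - 3(N+1)
     = 12/(17*18) * (26^2/4 + 45.5^2/4 + 32.5^2/4 + 49^2/5) - 3*18
     = 0.039216 * 1430.83 - 54
     = 2.110784.
Step 4: Ties present; correction factor C = 1 - 66/(17^3 - 17) = 0.986520. Corrected H = 2.110784 / 0.986520 = 2.139627.
Step 5: Under H0, H ~ chi^2(3); p-value = 0.543938.
Step 6: alpha = 0.1. fail to reject H0.

H = 2.1396, df = 3, p = 0.543938, fail to reject H0.
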